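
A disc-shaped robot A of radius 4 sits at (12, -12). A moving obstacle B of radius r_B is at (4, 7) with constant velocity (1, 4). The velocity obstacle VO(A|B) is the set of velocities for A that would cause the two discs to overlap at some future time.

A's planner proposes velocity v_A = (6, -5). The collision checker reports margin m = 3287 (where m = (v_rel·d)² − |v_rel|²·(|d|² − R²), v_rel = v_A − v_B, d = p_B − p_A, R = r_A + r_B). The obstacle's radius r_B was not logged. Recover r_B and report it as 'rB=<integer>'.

m = 3287
d = (-8, 19);  v_rel = (5, -9),  |v_rel|² = 106
v_rel×d = (5)·(19) − (-9)·(-8) = 23
since m = R²·106 − 23²:  R² = (529 + 3287) / 106 = 36
R = √36 = 6  ⇒  r_B = 6 − 4 = 2

rB=2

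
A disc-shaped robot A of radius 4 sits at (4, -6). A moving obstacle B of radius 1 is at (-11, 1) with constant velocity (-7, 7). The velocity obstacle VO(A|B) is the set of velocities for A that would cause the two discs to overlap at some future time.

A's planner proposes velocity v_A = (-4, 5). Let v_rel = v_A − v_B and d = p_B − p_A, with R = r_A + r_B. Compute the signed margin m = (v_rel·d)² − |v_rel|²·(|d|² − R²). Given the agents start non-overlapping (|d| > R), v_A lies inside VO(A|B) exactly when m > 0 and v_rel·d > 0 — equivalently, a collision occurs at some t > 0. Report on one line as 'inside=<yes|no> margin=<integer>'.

d = (-15, 7),  |d|² = 274;  R = 4+1 = 5,  c = 274−5² = 249
v_rel = (3, -2),  |v_rel|² = 13;  v_rel·d = (3)·(-15) + (-2)·(7) = -59
13·t² + 118·t + 249 = 0  ⇒  m = (-59)² − 13·249 = 244
m = 244 > 0,  v_rel·d = -59 < 0  ⇒  outside

inside=no margin=244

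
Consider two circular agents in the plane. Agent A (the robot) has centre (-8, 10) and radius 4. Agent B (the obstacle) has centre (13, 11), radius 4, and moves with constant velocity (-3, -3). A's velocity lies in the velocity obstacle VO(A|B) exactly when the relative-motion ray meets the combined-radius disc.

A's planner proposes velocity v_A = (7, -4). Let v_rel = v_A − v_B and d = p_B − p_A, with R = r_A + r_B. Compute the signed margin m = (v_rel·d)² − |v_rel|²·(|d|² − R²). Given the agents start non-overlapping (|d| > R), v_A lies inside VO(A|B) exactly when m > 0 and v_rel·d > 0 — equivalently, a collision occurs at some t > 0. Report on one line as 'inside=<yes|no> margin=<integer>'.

d = (21, 1),  |d|² = 442;  R = 4+4 = 8,  c = 442−8² = 378
v_rel = (10, -1),  |v_rel|² = 101;  v_rel·d = (10)·(21) + (-1)·(1) = 209
101·t² − 418·t + 378 = 0  ⇒  m = 209² − 101·378 = 5503
m = 5503 > 0,  v_rel·d = 209 > 0  ⇒  inside

inside=yes margin=5503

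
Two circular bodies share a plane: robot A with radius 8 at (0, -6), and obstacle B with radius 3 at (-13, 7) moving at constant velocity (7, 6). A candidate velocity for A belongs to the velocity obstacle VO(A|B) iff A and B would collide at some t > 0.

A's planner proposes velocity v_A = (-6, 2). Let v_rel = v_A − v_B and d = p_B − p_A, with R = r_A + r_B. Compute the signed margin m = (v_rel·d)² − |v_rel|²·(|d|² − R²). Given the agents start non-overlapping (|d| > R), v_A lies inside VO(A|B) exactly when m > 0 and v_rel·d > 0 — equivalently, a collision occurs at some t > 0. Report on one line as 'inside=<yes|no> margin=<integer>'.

d = (-13, 13),  |d|² = 338;  R = 8+3 = 11,  c = 338−11² = 217
v_rel = (-13, -4),  |v_rel|² = 185;  v_rel·d = (-13)·(-13) + (-4)·(13) = 117
185·t² − 234·t + 217 = 0  ⇒  m = 117² − 185·217 = -26456
m = -26456 < 0,  v_rel·d = 117 > 0  ⇒  outside

inside=no margin=-26456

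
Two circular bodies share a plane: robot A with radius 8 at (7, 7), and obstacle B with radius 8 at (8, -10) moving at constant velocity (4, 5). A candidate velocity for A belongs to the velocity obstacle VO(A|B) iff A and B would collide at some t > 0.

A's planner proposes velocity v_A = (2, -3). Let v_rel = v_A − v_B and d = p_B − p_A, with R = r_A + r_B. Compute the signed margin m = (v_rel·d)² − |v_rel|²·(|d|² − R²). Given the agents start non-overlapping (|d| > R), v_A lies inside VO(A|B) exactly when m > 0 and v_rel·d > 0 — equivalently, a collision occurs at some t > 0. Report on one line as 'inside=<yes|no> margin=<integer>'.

d = (1, -17),  |d|² = 290;  R = 8+8 = 16,  c = 290−16² = 34
v_rel = (-2, -8),  |v_rel|² = 68;  v_rel·d = (-2)·(1) + (-8)·(-17) = 134
68·t² − 268·t + 34 = 0  ⇒  m = 134² − 68·34 = 15644
m = 15644 > 0,  v_rel·d = 134 > 0  ⇒  inside

inside=yes margin=15644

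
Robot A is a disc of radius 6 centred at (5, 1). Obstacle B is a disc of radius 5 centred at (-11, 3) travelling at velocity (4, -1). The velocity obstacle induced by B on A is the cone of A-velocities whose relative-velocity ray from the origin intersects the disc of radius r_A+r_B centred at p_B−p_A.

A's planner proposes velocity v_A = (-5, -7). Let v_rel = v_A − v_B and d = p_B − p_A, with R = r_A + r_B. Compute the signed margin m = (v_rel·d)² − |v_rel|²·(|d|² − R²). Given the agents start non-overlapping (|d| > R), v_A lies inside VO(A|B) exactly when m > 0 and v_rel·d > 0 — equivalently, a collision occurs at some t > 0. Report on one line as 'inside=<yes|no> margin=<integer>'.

d = (-16, 2),  |d|² = 260;  R = 6+5 = 11,  c = 260−11² = 139
v_rel = (-9, -6),  |v_rel|² = 117;  v_rel·d = (-9)·(-16) + (-6)·(2) = 132
117·t² − 264·t + 139 = 0  ⇒  m = 132² − 117·139 = 1161
m = 1161 > 0,  v_rel·d = 132 > 0  ⇒  inside

inside=yes margin=1161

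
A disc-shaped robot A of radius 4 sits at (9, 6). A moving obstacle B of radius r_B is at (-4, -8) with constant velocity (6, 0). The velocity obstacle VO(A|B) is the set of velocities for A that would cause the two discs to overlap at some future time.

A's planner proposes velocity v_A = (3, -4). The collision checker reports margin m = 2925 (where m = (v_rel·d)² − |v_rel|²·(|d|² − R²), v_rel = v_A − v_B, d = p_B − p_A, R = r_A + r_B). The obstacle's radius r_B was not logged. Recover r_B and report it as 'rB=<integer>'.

m = 2925
d = (-13, -14);  v_rel = (-3, -4),  |v_rel|² = 25
v_rel×d = (-3)·(-14) − (-4)·(-13) = -10
since m = R²·25 − (-10)²:  R² = (100 + 2925) / 25 = 121
R = √121 = 11  ⇒  r_B = 11 − 4 = 7

rB=7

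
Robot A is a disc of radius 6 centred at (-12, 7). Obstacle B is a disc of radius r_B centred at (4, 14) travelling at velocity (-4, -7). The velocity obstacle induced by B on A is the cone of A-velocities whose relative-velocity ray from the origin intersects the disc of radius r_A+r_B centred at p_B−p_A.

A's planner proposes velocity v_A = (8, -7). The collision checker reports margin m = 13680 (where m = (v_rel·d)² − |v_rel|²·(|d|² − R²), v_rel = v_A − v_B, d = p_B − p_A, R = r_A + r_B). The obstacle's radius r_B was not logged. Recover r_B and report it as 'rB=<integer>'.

m = 13680
d = (16, 7);  v_rel = (12, 0),  |v_rel|² = 144
v_rel×d = (12)·(7) − (0)·(16) = 84
since m = R²·144 − 84²:  R² = (7056 + 13680) / 144 = 144
R = √144 = 12  ⇒  r_B = 12 − 6 = 6

rB=6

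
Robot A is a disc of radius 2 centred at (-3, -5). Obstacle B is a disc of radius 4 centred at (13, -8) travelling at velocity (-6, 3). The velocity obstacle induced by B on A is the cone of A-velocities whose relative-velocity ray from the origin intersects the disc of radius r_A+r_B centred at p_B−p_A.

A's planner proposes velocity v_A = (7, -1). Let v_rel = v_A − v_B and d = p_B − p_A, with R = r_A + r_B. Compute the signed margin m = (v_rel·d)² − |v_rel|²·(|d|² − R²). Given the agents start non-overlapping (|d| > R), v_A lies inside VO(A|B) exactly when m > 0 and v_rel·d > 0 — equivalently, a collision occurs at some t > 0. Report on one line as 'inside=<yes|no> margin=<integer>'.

d = (16, -3),  |d|² = 265;  R = 2+4 = 6,  c = 265−6² = 229
v_rel = (13, -4),  |v_rel|² = 185;  v_rel·d = (13)·(16) + (-4)·(-3) = 220
185·t² − 440·t + 229 = 0  ⇒  m = 220² − 185·229 = 6035
m = 6035 > 0,  v_rel·d = 220 > 0  ⇒  inside

inside=yes margin=6035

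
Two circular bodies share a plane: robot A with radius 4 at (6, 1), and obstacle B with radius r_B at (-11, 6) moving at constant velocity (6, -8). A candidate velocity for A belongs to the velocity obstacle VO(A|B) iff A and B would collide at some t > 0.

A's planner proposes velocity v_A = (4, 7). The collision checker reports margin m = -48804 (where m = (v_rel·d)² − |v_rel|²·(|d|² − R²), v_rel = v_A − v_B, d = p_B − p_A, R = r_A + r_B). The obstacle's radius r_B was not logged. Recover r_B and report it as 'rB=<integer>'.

m = -48804
d = (-17, 5);  v_rel = (-2, 15),  |v_rel|² = 229
v_rel×d = (-2)·(5) − (15)·(-17) = 245
since m = R²·229 − 245²:  R² = (60025 + -48804) / 229 = 49
R = √49 = 7  ⇒  r_B = 7 − 4 = 3

rB=3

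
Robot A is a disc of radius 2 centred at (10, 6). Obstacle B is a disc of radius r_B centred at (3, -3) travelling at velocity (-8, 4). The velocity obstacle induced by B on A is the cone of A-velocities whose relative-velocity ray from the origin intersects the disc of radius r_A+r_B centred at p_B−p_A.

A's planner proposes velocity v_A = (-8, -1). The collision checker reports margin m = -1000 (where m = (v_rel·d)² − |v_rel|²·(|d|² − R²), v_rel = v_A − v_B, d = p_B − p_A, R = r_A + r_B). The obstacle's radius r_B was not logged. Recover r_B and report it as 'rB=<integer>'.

m = -1000
d = (-7, -9);  v_rel = (0, -5),  |v_rel|² = 25
v_rel×d = (0)·(-9) − (-5)·(-7) = -35
since m = R²·25 − (-35)²:  R² = (1225 + -1000) / 25 = 9
R = √9 = 3  ⇒  r_B = 3 − 2 = 1

rB=1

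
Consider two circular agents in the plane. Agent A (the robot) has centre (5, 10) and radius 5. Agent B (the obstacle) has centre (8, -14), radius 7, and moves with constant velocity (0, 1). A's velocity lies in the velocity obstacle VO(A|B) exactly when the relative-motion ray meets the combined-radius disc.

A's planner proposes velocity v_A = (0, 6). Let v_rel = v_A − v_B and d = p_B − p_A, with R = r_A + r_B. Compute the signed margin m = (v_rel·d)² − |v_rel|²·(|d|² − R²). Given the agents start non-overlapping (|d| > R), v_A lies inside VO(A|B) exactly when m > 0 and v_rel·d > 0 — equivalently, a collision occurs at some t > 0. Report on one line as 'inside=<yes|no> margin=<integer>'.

d = (3, -24),  |d|² = 585;  R = 5+7 = 12,  c = 585−12² = 441
v_rel = (0, 5),  |v_rel|² = 25;  v_rel·d = (0)·(3) + (5)·(-24) = -120
25·t² + 240·t + 441 = 0  ⇒  m = (-120)² − 25·441 = 3375
m = 3375 > 0,  v_rel·d = -120 < 0  ⇒  outside

inside=no margin=3375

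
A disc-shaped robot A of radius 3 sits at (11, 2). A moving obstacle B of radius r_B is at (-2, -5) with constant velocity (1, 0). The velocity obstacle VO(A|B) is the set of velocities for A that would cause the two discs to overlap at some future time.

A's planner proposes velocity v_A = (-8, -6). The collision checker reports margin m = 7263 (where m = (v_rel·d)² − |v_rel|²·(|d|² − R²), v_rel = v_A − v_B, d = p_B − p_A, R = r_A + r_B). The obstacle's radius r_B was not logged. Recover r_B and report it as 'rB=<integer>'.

m = 7263
d = (-13, -7);  v_rel = (-9, -6),  |v_rel|² = 117
v_rel×d = (-9)·(-7) − (-6)·(-13) = -15
since m = R²·117 − (-15)²:  R² = (225 + 7263) / 117 = 64
R = √64 = 8  ⇒  r_B = 8 − 3 = 5

rB=5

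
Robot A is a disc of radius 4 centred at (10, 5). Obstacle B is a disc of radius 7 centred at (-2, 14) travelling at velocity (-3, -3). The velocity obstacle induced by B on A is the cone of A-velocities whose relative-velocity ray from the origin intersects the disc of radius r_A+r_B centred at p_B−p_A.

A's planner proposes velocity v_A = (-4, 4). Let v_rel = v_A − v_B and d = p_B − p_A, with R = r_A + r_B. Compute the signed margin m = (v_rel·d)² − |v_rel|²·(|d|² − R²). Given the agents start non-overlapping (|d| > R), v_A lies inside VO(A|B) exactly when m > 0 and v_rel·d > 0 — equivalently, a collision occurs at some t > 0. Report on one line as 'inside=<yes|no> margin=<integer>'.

d = (-12, 9),  |d|² = 225;  R = 4+7 = 11,  c = 225−11² = 104
v_rel = (-1, 7),  |v_rel|² = 50;  v_rel·d = (-1)·(-12) + (7)·(9) = 75
50·t² − 150·t + 104 = 0  ⇒  m = 75² − 50·104 = 425
m = 425 > 0,  v_rel·d = 75 > 0  ⇒  inside

inside=yes margin=425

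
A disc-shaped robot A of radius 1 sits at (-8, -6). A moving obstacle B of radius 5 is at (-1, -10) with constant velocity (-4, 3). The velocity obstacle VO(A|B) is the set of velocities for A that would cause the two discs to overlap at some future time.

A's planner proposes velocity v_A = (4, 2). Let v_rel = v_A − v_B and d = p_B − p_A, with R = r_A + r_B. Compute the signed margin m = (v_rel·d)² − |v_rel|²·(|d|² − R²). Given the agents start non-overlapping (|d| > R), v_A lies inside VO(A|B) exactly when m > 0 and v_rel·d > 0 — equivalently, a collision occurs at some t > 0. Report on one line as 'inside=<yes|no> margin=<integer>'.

d = (7, -4),  |d|² = 65;  R = 1+5 = 6,  c = 65−6² = 29
v_rel = (8, -1),  |v_rel|² = 65;  v_rel·d = (8)·(7) + (-1)·(-4) = 60
65·t² − 120·t + 29 = 0  ⇒  m = 60² − 65·29 = 1715
m = 1715 > 0,  v_rel·d = 60 > 0  ⇒  inside

inside=yes margin=1715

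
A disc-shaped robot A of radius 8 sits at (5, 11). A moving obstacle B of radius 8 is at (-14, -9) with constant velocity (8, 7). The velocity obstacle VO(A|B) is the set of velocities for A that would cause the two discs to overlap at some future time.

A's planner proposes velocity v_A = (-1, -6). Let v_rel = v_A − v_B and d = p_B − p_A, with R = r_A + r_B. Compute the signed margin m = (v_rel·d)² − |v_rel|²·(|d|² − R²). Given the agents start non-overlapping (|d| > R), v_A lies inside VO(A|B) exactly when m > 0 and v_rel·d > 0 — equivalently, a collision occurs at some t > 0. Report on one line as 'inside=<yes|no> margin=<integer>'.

d = (-19, -20),  |d|² = 761;  R = 8+8 = 16,  c = 761−16² = 505
v_rel = (-9, -13),  |v_rel|² = 250;  v_rel·d = (-9)·(-19) + (-13)·(-20) = 431
250·t² − 862·t + 505 = 0  ⇒  m = 431² − 250·505 = 59511
m = 59511 > 0,  v_rel·d = 431 > 0  ⇒  inside

inside=yes margin=59511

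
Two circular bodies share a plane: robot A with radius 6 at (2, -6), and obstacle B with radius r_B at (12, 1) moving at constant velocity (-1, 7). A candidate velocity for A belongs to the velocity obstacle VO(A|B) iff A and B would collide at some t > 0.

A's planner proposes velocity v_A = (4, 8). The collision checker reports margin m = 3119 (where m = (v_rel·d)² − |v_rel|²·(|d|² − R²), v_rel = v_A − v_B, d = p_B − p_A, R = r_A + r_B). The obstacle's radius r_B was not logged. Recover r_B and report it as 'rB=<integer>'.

m = 3119
d = (10, 7);  v_rel = (5, 1),  |v_rel|² = 26
v_rel×d = (5)·(7) − (1)·(10) = 25
since m = R²·26 − 25²:  R² = (625 + 3119) / 26 = 144
R = √144 = 12  ⇒  r_B = 12 − 6 = 6

rB=6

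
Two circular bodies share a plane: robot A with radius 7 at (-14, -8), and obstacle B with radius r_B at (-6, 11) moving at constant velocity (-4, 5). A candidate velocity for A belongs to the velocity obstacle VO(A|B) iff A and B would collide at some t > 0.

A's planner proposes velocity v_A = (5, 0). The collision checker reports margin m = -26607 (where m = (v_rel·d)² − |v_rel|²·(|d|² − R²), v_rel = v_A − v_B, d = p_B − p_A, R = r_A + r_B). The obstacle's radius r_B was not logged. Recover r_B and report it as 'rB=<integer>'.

m = -26607
d = (8, 19);  v_rel = (9, -5),  |v_rel|² = 106
v_rel×d = (9)·(19) − (-5)·(8) = 211
since m = R²·106 − 211²:  R² = (44521 + -26607) / 106 = 169
R = √169 = 13  ⇒  r_B = 13 − 7 = 6

rB=6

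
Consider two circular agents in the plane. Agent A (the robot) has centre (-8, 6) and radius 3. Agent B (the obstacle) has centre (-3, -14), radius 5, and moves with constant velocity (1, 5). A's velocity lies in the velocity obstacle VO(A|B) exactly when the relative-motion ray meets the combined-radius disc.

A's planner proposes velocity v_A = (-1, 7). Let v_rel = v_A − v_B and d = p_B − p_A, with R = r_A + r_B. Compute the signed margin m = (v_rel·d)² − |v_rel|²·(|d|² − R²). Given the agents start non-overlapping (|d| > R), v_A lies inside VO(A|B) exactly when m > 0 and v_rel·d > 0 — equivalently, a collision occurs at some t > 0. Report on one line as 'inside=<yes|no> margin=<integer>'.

d = (5, -20),  |d|² = 425;  R = 3+5 = 8,  c = 425−8² = 361
v_rel = (-2, 2),  |v_rel|² = 8;  v_rel·d = (-2)·(5) + (2)·(-20) = -50
8·t² + 100·t + 361 = 0  ⇒  m = (-50)² − 8·361 = -388
m = -388 < 0,  v_rel·d = -50 < 0  ⇒  outside

inside=no margin=-388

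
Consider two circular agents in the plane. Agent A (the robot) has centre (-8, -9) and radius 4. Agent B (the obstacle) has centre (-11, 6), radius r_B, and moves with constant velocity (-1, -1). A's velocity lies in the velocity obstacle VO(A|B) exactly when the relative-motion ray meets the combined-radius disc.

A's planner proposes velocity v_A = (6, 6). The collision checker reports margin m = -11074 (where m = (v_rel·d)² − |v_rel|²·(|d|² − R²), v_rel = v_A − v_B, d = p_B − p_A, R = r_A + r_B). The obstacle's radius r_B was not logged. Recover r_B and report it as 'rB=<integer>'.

m = -11074
d = (-3, 15);  v_rel = (7, 7),  |v_rel|² = 98
v_rel×d = (7)·(15) − (7)·(-3) = 126
since m = R²·98 − 126²:  R² = (15876 + -11074) / 98 = 49
R = √49 = 7  ⇒  r_B = 7 − 4 = 3

rB=3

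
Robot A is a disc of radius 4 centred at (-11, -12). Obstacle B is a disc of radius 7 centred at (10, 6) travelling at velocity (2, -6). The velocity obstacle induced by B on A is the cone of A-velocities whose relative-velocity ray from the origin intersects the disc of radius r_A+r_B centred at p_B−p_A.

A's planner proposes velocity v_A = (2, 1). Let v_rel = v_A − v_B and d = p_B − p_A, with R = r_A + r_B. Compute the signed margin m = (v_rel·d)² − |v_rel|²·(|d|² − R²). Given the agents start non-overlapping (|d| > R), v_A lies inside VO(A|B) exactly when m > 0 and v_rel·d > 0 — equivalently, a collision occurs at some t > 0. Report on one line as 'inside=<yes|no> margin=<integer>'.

d = (21, 18),  |d|² = 765;  R = 4+7 = 11,  c = 765−11² = 644
v_rel = (0, 7),  |v_rel|² = 49;  v_rel·d = (0)·(21) + (7)·(18) = 126
49·t² − 252·t + 644 = 0  ⇒  m = 126² − 49·644 = -15680
m = -15680 < 0,  v_rel·d = 126 > 0  ⇒  outside

inside=no margin=-15680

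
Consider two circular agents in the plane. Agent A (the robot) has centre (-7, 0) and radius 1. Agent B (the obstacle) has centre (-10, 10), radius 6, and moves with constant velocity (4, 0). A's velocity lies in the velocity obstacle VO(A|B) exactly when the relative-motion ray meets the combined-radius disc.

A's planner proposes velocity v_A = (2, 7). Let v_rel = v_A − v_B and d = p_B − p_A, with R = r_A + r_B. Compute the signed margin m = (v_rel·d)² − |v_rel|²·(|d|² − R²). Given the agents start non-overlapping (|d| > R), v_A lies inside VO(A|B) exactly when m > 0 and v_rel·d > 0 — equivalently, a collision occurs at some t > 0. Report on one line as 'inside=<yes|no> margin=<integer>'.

d = (-3, 10),  |d|² = 109;  R = 1+6 = 7,  c = 109−7² = 60
v_rel = (-2, 7),  |v_rel|² = 53;  v_rel·d = (-2)·(-3) + (7)·(10) = 76
53·t² − 152·t + 60 = 0  ⇒  m = 76² − 53·60 = 2596
m = 2596 > 0,  v_rel·d = 76 > 0  ⇒  inside

inside=yes margin=2596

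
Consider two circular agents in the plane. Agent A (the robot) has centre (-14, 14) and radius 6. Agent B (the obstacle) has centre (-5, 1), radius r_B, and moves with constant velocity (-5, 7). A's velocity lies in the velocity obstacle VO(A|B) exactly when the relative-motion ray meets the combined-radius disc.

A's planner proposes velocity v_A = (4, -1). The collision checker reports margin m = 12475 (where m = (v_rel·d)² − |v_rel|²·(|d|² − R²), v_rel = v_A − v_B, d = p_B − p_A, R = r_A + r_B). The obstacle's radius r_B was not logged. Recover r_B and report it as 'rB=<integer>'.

m = 12475
d = (9, -13);  v_rel = (9, -8),  |v_rel|² = 145
v_rel×d = (9)·(-13) − (-8)·(9) = -45
since m = R²·145 − (-45)²:  R² = (2025 + 12475) / 145 = 100
R = √100 = 10  ⇒  r_B = 10 − 6 = 4

rB=4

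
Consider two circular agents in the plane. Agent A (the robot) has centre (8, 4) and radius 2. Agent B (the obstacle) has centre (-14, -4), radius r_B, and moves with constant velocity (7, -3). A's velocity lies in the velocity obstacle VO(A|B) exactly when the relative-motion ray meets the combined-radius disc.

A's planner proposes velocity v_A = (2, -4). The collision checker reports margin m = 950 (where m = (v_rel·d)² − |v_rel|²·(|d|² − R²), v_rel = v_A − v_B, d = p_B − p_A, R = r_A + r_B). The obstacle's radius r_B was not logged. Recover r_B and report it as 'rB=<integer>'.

m = 950
d = (-22, -8);  v_rel = (-5, -1),  |v_rel|² = 26
v_rel×d = (-5)·(-8) − (-1)·(-22) = 18
since m = R²·26 − 18²:  R² = (324 + 950) / 26 = 49
R = √49 = 7  ⇒  r_B = 7 − 2 = 5

rB=5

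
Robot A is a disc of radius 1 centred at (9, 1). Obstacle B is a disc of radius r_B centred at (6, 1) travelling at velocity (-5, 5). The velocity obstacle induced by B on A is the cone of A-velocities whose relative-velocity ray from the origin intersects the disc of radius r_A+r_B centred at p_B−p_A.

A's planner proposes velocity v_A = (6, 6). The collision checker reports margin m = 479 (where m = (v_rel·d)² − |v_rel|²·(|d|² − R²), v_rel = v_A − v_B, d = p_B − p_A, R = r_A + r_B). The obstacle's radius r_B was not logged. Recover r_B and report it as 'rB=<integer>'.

m = 479
d = (-3, 0);  v_rel = (11, 1),  |v_rel|² = 122
v_rel×d = (11)·(0) − (1)·(-3) = 3
since m = R²·122 − 3²:  R² = (9 + 479) / 122 = 4
R = √4 = 2  ⇒  r_B = 2 − 1 = 1

rB=1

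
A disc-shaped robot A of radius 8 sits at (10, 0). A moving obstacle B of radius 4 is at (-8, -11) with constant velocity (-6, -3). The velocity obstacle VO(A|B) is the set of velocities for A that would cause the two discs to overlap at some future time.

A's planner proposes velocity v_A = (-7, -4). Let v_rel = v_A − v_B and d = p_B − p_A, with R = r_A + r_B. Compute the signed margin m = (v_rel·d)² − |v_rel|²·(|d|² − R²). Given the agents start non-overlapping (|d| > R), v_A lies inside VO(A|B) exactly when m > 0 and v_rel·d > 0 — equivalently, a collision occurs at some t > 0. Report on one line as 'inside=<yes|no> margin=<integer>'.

d = (-18, -11),  |d|² = 445;  R = 8+4 = 12,  c = 445−12² = 301
v_rel = (-1, -1),  |v_rel|² = 2;  v_rel·d = (-1)·(-18) + (-1)·(-11) = 29
2·t² − 58·t + 301 = 0  ⇒  m = 29² − 2·301 = 239
m = 239 > 0,  v_rel·d = 29 > 0  ⇒  inside

inside=yes margin=239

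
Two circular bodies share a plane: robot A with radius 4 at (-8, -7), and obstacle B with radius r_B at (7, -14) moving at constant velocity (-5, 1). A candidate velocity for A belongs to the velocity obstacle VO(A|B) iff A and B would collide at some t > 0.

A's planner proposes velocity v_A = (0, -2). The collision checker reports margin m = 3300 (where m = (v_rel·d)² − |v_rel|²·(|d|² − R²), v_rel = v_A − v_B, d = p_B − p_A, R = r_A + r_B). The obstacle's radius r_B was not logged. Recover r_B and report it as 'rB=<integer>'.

m = 3300
d = (15, -7);  v_rel = (5, -3),  |v_rel|² = 34
v_rel×d = (5)·(-7) − (-3)·(15) = 10
since m = R²·34 − 10²:  R² = (100 + 3300) / 34 = 100
R = √100 = 10  ⇒  r_B = 10 − 4 = 6

rB=6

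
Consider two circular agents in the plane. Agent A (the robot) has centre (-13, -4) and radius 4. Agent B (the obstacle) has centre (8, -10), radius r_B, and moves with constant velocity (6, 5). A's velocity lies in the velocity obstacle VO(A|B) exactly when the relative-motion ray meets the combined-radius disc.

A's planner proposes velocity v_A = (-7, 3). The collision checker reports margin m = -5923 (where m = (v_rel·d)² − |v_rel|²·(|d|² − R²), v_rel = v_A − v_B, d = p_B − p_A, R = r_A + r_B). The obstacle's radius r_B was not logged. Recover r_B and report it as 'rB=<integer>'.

m = -5923
d = (21, -6);  v_rel = (-13, -2),  |v_rel|² = 173
v_rel×d = (-13)·(-6) − (-2)·(21) = 120
since m = R²·173 − 120²:  R² = (14400 + -5923) / 173 = 49
R = √49 = 7  ⇒  r_B = 7 − 4 = 3

rB=3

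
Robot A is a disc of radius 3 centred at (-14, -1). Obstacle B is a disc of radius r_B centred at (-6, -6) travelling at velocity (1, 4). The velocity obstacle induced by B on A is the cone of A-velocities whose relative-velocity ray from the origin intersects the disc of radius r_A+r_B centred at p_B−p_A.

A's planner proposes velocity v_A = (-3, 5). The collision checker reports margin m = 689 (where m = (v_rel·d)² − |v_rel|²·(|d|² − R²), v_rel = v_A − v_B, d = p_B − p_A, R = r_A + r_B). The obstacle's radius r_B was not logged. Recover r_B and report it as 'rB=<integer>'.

m = 689
d = (8, -5);  v_rel = (-4, 1),  |v_rel|² = 17
v_rel×d = (-4)·(-5) − (1)·(8) = 12
since m = R²·17 − 12²:  R² = (144 + 689) / 17 = 49
R = √49 = 7  ⇒  r_B = 7 − 3 = 4

rB=4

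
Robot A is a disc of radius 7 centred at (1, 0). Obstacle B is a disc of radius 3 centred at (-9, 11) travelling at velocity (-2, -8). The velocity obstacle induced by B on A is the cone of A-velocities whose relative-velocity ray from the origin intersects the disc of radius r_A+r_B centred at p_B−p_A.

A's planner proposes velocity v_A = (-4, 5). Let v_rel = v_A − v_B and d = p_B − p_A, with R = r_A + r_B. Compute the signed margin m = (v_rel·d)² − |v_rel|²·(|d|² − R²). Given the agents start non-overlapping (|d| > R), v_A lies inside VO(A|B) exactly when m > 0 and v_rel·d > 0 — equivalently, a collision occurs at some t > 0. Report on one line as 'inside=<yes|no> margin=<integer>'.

d = (-10, 11),  |d|² = 221;  R = 7+3 = 10,  c = 221−10² = 121
v_rel = (-2, 13),  |v_rel|² = 173;  v_rel·d = (-2)·(-10) + (13)·(11) = 163
173·t² − 326·t + 121 = 0  ⇒  m = 163² − 173·121 = 5636
m = 5636 > 0,  v_rel·d = 163 > 0  ⇒  inside

inside=yes margin=5636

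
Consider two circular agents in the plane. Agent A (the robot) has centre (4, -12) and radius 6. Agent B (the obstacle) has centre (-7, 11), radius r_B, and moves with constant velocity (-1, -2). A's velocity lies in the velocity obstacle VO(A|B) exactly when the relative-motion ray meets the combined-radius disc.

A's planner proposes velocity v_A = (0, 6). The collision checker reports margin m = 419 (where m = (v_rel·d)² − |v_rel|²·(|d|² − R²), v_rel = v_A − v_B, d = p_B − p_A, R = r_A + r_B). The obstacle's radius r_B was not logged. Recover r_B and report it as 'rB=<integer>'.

m = 419
d = (-11, 23);  v_rel = (1, 8),  |v_rel|² = 65
v_rel×d = (1)·(23) − (8)·(-11) = 111
since m = R²·65 − 111²:  R² = (12321 + 419) / 65 = 196
R = √196 = 14  ⇒  r_B = 14 − 6 = 8

rB=8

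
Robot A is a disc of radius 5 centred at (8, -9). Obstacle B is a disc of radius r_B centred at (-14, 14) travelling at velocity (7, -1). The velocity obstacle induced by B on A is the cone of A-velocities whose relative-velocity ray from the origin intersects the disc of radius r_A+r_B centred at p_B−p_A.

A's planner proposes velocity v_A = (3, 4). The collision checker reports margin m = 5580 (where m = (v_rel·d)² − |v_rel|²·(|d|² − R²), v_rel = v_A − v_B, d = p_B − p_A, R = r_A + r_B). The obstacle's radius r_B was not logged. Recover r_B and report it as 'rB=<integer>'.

m = 5580
d = (-22, 23);  v_rel = (-4, 5),  |v_rel|² = 41
v_rel×d = (-4)·(23) − (5)·(-22) = 18
since m = R²·41 − 18²:  R² = (324 + 5580) / 41 = 144
R = √144 = 12  ⇒  r_B = 12 − 5 = 7

rB=7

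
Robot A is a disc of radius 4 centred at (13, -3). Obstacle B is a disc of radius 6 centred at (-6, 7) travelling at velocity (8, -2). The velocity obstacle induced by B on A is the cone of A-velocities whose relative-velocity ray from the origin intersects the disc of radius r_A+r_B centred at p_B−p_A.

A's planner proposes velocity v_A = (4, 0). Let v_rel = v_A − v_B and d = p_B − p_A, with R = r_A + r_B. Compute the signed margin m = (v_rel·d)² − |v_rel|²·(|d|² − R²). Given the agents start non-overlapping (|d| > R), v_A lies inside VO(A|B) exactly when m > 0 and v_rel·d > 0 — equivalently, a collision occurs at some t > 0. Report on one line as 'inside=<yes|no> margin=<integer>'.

d = (-19, 10),  |d|² = 461;  R = 4+6 = 10,  c = 461−10² = 361
v_rel = (-4, 2),  |v_rel|² = 20;  v_rel·d = (-4)·(-19) + (2)·(10) = 96
20·t² − 192·t + 361 = 0  ⇒  m = 96² − 20·361 = 1996
m = 1996 > 0,  v_rel·d = 96 > 0  ⇒  inside

inside=yes margin=1996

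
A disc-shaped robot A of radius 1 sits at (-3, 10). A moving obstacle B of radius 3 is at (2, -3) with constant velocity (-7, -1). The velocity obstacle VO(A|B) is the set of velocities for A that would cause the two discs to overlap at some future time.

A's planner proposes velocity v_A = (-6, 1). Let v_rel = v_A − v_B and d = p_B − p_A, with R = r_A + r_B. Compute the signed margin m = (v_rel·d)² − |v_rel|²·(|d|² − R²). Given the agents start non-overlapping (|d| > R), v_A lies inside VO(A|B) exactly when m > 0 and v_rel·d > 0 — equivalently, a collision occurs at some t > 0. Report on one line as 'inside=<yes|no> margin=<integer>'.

d = (5, -13),  |d|² = 194;  R = 1+3 = 4,  c = 194−4² = 178
v_rel = (1, 2),  |v_rel|² = 5;  v_rel·d = (1)·(5) + (2)·(-13) = -21
5·t² + 42·t + 178 = 0  ⇒  m = (-21)² − 5·178 = -449
m = -449 < 0,  v_rel·d = -21 < 0  ⇒  outside

inside=no margin=-449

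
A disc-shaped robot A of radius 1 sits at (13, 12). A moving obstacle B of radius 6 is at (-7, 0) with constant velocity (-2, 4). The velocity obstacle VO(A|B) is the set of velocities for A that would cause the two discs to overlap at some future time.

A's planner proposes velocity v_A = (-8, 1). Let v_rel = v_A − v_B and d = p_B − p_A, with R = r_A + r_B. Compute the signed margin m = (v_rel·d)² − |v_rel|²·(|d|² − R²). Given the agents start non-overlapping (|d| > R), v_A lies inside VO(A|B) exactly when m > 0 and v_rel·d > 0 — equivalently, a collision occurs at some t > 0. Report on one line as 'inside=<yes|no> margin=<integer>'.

d = (-20, -12),  |d|² = 544;  R = 1+6 = 7,  c = 544−7² = 495
v_rel = (-6, -3),  |v_rel|² = 45;  v_rel·d = (-6)·(-20) + (-3)·(-12) = 156
45·t² − 312·t + 495 = 0  ⇒  m = 156² − 45·495 = 2061
m = 2061 > 0,  v_rel·d = 156 > 0  ⇒  inside

inside=yes margin=2061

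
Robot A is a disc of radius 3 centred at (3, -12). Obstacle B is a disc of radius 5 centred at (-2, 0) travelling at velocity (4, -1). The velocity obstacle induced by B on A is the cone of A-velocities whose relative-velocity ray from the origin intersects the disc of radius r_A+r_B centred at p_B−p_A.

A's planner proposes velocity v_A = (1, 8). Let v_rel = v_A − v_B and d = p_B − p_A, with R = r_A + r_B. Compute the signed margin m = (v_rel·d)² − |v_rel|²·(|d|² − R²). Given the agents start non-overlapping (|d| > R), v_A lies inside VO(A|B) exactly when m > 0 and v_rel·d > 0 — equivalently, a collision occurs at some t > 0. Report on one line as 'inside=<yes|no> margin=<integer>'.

d = (-5, 12),  |d|² = 169;  R = 3+5 = 8,  c = 169−8² = 105
v_rel = (-3, 9),  |v_rel|² = 90;  v_rel·d = (-3)·(-5) + (9)·(12) = 123
90·t² − 246·t + 105 = 0  ⇒  m = 123² − 90·105 = 5679
m = 5679 > 0,  v_rel·d = 123 > 0  ⇒  inside

inside=yes margin=5679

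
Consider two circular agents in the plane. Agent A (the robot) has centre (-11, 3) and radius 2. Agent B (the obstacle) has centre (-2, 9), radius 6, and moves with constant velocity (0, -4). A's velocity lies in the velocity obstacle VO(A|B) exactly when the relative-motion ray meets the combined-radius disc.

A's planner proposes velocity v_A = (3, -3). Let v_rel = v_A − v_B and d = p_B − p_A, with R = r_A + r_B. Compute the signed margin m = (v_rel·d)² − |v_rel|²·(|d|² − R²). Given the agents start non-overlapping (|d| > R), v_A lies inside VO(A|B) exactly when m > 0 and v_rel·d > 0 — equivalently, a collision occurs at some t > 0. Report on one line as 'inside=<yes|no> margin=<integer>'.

d = (9, 6),  |d|² = 117;  R = 2+6 = 8,  c = 117−8² = 53
v_rel = (3, 1),  |v_rel|² = 10;  v_rel·d = (3)·(9) + (1)·(6) = 33
10·t² − 66·t + 53 = 0  ⇒  m = 33² − 10·53 = 559
m = 559 > 0,  v_rel·d = 33 > 0  ⇒  inside

inside=yes margin=559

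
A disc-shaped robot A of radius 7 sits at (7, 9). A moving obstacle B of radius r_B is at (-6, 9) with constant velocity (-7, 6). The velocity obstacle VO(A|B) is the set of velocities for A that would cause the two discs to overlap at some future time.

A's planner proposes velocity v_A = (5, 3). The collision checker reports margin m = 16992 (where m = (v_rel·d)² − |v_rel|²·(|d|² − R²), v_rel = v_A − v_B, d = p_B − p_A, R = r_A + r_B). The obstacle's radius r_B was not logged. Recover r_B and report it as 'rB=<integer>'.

m = 16992
d = (-13, 0);  v_rel = (12, -3),  |v_rel|² = 153
v_rel×d = (12)·(0) − (-3)·(-13) = -39
since m = R²·153 − (-39)²:  R² = (1521 + 16992) / 153 = 121
R = √121 = 11  ⇒  r_B = 11 − 7 = 4

rB=4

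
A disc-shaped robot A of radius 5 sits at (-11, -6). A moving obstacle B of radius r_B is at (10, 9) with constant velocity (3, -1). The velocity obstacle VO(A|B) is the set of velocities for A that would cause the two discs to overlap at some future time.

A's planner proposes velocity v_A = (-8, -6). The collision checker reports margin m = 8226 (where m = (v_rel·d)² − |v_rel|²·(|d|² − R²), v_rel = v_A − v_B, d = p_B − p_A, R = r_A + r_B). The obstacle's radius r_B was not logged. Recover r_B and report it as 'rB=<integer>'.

m = 8226
d = (21, 15);  v_rel = (-11, -5),  |v_rel|² = 146
v_rel×d = (-11)·(15) − (-5)·(21) = -60
since m = R²·146 − (-60)²:  R² = (3600 + 8226) / 146 = 81
R = √81 = 9  ⇒  r_B = 9 − 5 = 4

rB=4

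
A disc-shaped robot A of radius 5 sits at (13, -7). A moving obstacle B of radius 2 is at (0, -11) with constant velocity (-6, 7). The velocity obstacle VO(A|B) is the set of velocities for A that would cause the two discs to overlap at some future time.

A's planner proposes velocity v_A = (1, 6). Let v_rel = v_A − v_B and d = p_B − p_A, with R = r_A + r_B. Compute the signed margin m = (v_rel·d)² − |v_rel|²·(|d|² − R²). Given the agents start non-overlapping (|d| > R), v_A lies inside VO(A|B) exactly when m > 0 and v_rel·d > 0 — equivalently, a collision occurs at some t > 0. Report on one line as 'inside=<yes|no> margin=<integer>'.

d = (-13, -4),  |d|² = 185;  R = 5+2 = 7,  c = 185−7² = 136
v_rel = (7, -1),  |v_rel|² = 50;  v_rel·d = (7)·(-13) + (-1)·(-4) = -87
50·t² + 174·t + 136 = 0  ⇒  m = (-87)² − 50·136 = 769
m = 769 > 0,  v_rel·d = -87 < 0  ⇒  outside

inside=no margin=769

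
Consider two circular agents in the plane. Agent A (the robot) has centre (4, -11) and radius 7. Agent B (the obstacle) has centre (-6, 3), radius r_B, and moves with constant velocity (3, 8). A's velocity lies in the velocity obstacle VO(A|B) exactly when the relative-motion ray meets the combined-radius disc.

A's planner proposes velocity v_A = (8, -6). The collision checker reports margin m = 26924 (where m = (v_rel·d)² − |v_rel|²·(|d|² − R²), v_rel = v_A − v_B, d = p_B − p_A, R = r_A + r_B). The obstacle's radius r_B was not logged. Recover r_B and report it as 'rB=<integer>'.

m = 26924
d = (-10, 14);  v_rel = (5, -14),  |v_rel|² = 221
v_rel×d = (5)·(14) − (-14)·(-10) = -70
since m = R²·221 − (-70)²:  R² = (4900 + 26924) / 221 = 144
R = √144 = 12  ⇒  r_B = 12 − 7 = 5

rB=5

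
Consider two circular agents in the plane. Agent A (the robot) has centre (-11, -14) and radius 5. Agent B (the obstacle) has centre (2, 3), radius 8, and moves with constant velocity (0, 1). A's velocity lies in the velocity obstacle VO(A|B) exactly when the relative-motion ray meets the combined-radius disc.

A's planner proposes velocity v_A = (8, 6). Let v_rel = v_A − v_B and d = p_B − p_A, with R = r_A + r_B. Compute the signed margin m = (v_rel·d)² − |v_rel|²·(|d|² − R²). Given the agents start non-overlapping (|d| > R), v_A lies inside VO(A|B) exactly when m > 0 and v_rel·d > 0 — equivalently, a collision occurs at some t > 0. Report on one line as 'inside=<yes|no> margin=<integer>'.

d = (13, 17),  |d|² = 458;  R = 5+8 = 13,  c = 458−13² = 289
v_rel = (8, 5),  |v_rel|² = 89;  v_rel·d = (8)·(13) + (5)·(17) = 189
89·t² − 378·t + 289 = 0  ⇒  m = 189² − 89·289 = 10000
m = 10000 > 0,  v_rel·d = 189 > 0  ⇒  inside

inside=yes margin=10000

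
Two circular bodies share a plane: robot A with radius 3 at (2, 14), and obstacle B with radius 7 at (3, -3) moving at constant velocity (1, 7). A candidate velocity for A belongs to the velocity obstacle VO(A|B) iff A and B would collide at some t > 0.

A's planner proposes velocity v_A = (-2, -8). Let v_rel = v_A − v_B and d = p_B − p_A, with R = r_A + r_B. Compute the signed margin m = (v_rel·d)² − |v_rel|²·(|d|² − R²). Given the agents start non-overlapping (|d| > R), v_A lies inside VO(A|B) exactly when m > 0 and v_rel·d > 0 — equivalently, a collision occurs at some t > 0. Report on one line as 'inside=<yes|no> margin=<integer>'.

d = (1, -17),  |d|² = 290;  R = 3+7 = 10,  c = 290−10² = 190
v_rel = (-3, -15),  |v_rel|² = 234;  v_rel·d = (-3)·(1) + (-15)·(-17) = 252
234·t² − 504·t + 190 = 0  ⇒  m = 252² − 234·190 = 19044
m = 19044 > 0,  v_rel·d = 252 > 0  ⇒  inside

inside=yes margin=19044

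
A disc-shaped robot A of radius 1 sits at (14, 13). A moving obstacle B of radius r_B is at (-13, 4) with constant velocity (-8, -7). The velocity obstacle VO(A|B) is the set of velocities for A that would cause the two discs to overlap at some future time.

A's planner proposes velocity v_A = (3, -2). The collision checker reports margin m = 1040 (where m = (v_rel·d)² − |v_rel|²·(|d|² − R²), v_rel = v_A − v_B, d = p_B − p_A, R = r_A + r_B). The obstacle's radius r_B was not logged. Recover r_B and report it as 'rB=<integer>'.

m = 1040
d = (-27, -9);  v_rel = (11, 5),  |v_rel|² = 146
v_rel×d = (11)·(-9) − (5)·(-27) = 36
since m = R²·146 − 36²:  R² = (1296 + 1040) / 146 = 16
R = √16 = 4  ⇒  r_B = 4 − 1 = 3

rB=3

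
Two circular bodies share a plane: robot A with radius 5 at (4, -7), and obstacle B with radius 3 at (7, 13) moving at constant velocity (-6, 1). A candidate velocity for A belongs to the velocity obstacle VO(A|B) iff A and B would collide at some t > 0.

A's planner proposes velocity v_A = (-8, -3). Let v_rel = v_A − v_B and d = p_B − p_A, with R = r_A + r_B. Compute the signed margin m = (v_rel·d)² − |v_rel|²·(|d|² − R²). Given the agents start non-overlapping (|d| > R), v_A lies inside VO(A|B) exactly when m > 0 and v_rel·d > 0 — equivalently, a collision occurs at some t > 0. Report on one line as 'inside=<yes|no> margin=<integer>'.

d = (3, 20),  |d|² = 409;  R = 5+3 = 8,  c = 409−8² = 345
v_rel = (-2, -4),  |v_rel|² = 20;  v_rel·d = (-2)·(3) + (-4)·(20) = -86
20·t² + 172·t + 345 = 0  ⇒  m = (-86)² − 20·345 = 496
m = 496 > 0,  v_rel·d = -86 < 0  ⇒  outside

inside=no margin=496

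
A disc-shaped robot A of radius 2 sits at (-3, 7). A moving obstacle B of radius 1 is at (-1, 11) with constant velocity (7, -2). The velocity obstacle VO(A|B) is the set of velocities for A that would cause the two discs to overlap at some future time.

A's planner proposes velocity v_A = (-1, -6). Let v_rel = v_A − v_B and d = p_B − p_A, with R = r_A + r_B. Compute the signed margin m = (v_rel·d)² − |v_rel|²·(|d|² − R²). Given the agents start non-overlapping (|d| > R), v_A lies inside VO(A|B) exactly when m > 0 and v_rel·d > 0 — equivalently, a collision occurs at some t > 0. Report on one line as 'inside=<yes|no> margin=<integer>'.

d = (2, 4),  |d|² = 20;  R = 2+1 = 3,  c = 20−3² = 11
v_rel = (-8, -4),  |v_rel|² = 80;  v_rel·d = (-8)·(2) + (-4)·(4) = -32
80·t² + 64·t + 11 = 0  ⇒  m = (-32)² − 80·11 = 144
m = 144 > 0,  v_rel·d = -32 < 0  ⇒  outside

inside=no margin=144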